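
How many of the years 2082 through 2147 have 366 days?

15

Years divisible by 4: 2084, 2088, …, 2144 — 16 in all.
Of these, 2100 is divisible by 100 but not 400, so not leap.
Leap years: 16 − 1 = 15.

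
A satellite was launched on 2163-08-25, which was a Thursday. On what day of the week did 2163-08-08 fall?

Count forward from the earlier date (August 8, 2163) to the later (August 25, 2163):
Within August 2163: 25 − 8 = 17 days.
17 mod 7 = 3, so 3 days before Thursday is Monday.

Monday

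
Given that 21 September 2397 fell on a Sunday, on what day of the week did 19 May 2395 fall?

Friday

Count forward from the earlier date (May 19, 2395) to the later (September 21, 2397):
May 19, 2395 → May 19, 2396: 366 days (2396 is a leap year).
May 19, 2396 → May 19, 2397: 365 days.
May 2397: 31 − 19 = 12 days remain.
Then June (30), July (31), August (31): 30 + 31 + 31 = 92 days.
September 1–21, 2397: 21 days.
Residual: 125 days.
Total: 856 days.
856 mod 7 = 2, so 2 days before Sunday is Friday.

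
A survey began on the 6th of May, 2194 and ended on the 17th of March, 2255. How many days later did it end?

22229

From May 6, 2194 to May 6, 2254: 60 years, of which 14 contain a Feb 29 — 46×365 + 14×366 = 21914 days.
(2200 is not a leap year (divisible by 100 but not 400).)
May 2254: 31 − 6 = 25 days remain.
Then 9 full months totalling 273 days.
March 1–17, 2255: 17 days.
Residual: 315 days.
Total: 22229 days.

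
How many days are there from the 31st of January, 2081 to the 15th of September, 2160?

From January 31, 2081 to January 31, 2160: 79 years, of which 18 contain a Feb 29 — 61×365 + 18×366 = 28853 days.
(2100 is not a leap year (divisible by 100 but not 400).)
January 2160: 31 − 31 = 0 days remain.
Then February 2160 (29), March (31), April (30), May (31), June (30), July (31), August (31): 29 + 31 + 30 + 31 + 30 + 31 + 31 = 213 days.
September 1–15, 2160: 15 days.
Residual: 228 days.
Total: 29081 days.

29081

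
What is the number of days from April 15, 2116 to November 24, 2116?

223

April 2116: 30 − 15 = 15 days remain.
Then May (31), June (30), July (31), August (31), September (30), October (31): 31 + 30 + 31 + 31 + 30 + 31 = 184 days.
November 1–24, 2116: 24 days.
Total: 15 + 184 + 24 = 223 days.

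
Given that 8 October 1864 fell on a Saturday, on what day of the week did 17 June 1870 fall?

October 8, 1864 → October 8, 1865: 365 days.
October 8, 1865 → October 8, 1866: 365 days.
October 8, 1866 → October 8, 1867: 365 days.
October 8, 1867 → October 8, 1868: 366 days (1868 is a leap year).
October 8, 1868 → October 8, 1869: 365 days.
October 1869: 31 − 8 = 23 days remain.
Then November (30), December (31), January (31), February 1870 (28), March (31), April (30), May (31): 30 + 31 + 31 + 28 + 31 + 30 + 31 = 212 days.
June 1–17, 1870: 17 days.
Residual: 252 days.
Total: 2078 days.
2078 mod 7 = 6, so 6 days after Saturday is Friday.

Friday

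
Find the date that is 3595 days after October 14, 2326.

August 17, 2336

Count 3595 days after October 14, 2326:
Day-of-year of October 14, 2326: 287.
Day-of-year of August 17, 2336: 230.
2326 has 365 days, so 365 − 287 = 78 days remain in 2326.
Full years 2327–2335: 7 common + 2 leap = 7×365 + 2×366 = 3287 days.
Total: 78 + 3287 + 230 = 3595 days.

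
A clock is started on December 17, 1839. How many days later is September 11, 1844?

December 17, 1839 → December 17, 1840: 366 days (1840 is a leap year).
December 17, 1840 → December 17, 1841: 365 days.
December 17, 1841 → December 17, 1842: 365 days.
December 17, 1842 → December 17, 1843: 365 days.
December 1843: 31 − 17 = 14 days remain.
Then January (31), February 1844 (29), March (31), April (30), May (31), June (30), July (31), August (31): 31 + 29 + 31 + 30 + 31 + 30 + 31 + 31 = 244 days.
September 1–11, 1844: 11 days.
Residual: 269 days.
Total: 1730 days.

1730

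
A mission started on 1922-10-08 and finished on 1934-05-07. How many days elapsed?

4229

From October 8, 1922 to October 8, 1933: 11 years, of which 3 contain a Feb 29 — 8×365 + 3×366 = 4018 days.
October 1933: 31 − 8 = 23 days remain.
Then November (30), December (31), January (31), February 1934 (28), March (31), April (30): 30 + 31 + 31 + 28 + 31 + 30 = 181 days.
May 1–7, 1934: 7 days.
Residual: 211 days.
Total: 4229 days.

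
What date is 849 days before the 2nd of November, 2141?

the 7th of July, 2139

Count 849 days before November 2, 2141:
July 7, 2139 → July 7, 2140: 366 days (2140 is a leap year).
July 7, 2140 → July 7, 2141: 365 days.
July 2141: 31 − 7 = 24 days remain.
Then August (31), September (30), October (31): 31 + 30 + 31 = 92 days.
November 1–2, 2141: 2 days.
Residual: 118 days.
Total: 849 days.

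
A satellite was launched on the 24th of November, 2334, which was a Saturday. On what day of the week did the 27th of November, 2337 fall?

November 24, 2334 → November 24, 2335: 365 days.
November 24, 2335 → November 24, 2336: 366 days (2336 is a leap year).
November 24, 2336 → November 24, 2337: 365 days.
Within November 2337: 27 − 24 = 3 days.
Total: 1099 days.
1099 is a multiple of 7, so the 27th of November, 2337 falls on the same weekday: Saturday.

Saturday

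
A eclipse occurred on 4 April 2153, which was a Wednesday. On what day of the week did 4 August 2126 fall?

Count forward from the earlier date (August 4, 2126) to the later (April 4, 2153):
Day-of-year of August 4, 2126: 216.
Day-of-year of April 4, 2153: 94.
2126 has 365 days, so 365 − 216 = 149 days remain in 2126.
Full years 2127–2152: 19 common + 7 leap = 19×365 + 7×366 = 9497 days.
Total: 149 + 9497 + 94 = 9740 days.
9740 mod 7 = 3, so 3 days before Wednesday is Sunday.

Sunday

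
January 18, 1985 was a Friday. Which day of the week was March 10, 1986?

Monday

Day-of-year of January 18, 1985: 18.
Day-of-year of March 10, 1986: 69.
1985 has 365 days, so 365 − 18 = 347 days remain in 1985.
Total: 347 + 69 = 416 days.
416 mod 7 = 3, so 3 days after Friday is Monday.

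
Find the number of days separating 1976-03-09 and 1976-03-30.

Within March 1976: 30 − 9 = 21 days.

21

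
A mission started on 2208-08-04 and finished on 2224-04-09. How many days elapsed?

5727

From August 4, 2208 to August 4, 2223: 15 years, of which 3 contain a Feb 29 — 12×365 + 3×366 = 5478 days.
August 2223: 31 − 4 = 27 days remain.
Then September (30), October (31), November (30), December (31), January (31), February 2224 (29), March (31): 30 + 31 + 30 + 31 + 31 + 29 + 31 = 213 days.
April 1–9, 2224: 9 days.
Residual: 249 days.
Total: 5727 days.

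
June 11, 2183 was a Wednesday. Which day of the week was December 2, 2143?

Count forward from the earlier date (December 2, 2143) to the later (June 11, 2183):
Day-of-year of December 2, 2143: 336.
Day-of-year of June 11, 2183: 162.
2143 has 365 days, so 365 − 336 = 29 days remain in 2143.
Full years 2144–2182: 29 common + 10 leap = 29×365 + 10×366 = 14245 days.
Total: 29 + 14245 + 162 = 14436 days.
14436 mod 7 = 2, so 2 days before Wednesday is Monday.

Monday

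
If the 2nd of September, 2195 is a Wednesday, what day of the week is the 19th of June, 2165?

Wednesday

Count forward from the earlier date (June 19, 2165) to the later (September 2, 2195):
From June 19, 2165 to June 19, 2195: 30 years, of which 7 contain a Feb 29 — 23×365 + 7×366 = 10957 days.
June 2195: 30 − 19 = 11 days remain.
Then July (31), August (31): 31 + 31 = 62 days.
September 1–2, 2195: 2 days.
Residual: 75 days.
Total: 11032 days.
11032 is a multiple of 7, so the 19th of June, 2165 falls on the same weekday: Wednesday.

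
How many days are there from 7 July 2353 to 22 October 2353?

July 2353: 31 − 7 = 24 days remain.
Then August (31), September (30): 31 + 30 = 61 days.
October 1–22, 2353: 22 days.
Total: 24 + 61 + 22 = 107 days.

107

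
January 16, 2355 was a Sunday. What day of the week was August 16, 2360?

Tuesday

Day-of-year of January 16, 2355: 16.
Day-of-year of August 16, 2360: 229.
2355 has 365 days, so 365 − 16 = 349 days remain in 2355.
Full years: 2356: 366; 2357: 365; 2358: 365; 2359: 365. Sum = 1461.
Total: 349 + 1461 + 229 = 2039 days.
2039 mod 7 = 2, so 2 days after Sunday is Tuesday.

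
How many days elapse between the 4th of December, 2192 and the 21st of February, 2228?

From December 4, 2192 to December 4, 2227: 35 years, of which 7 contain a Feb 29 — 28×365 + 7×366 = 12782 days.
(2200 is not a leap year (divisible by 100 but not 400).)
December 2227: 31 − 4 = 27 days remain.
Then January (31): 31 days.
February 1–21, 2228: 21 days (2228 is a leap year).
Residual: 79 days.
Total: 12861 days.

12861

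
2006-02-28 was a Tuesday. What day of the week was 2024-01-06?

Saturday

From February 28, 2006 to February 28, 2023: 17 years, of which 4 contain a Feb 29 — 13×365 + 4×366 = 6209 days.
February 2023: 28 − 28 = 0 days remain (2023 is not a leap year, so February has 28 days).
Then 10 full months totalling 306 days.
January 1–6, 2024: 6 days.
Residual: 312 days.
Total: 6521 days.
6521 mod 7 = 4, so 4 days after Tuesday is Saturday.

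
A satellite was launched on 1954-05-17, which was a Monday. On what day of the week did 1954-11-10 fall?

May 1954: 31 − 17 = 14 days remain.
Then June (30), July (31), August (31), September (30), October (31): 30 + 31 + 31 + 30 + 31 = 153 days.
November 1–10, 1954: 10 days.
Total: 14 + 153 + 10 = 177 days.
177 mod 7 = 2, so 2 days after Monday is Wednesday.

Wednesday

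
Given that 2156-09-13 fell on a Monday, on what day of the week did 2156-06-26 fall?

Count forward from the earlier date (June 26, 2156) to the later (September 13, 2156):
June 2156: 30 − 26 = 4 days remain.
Then July (31), August (31): 31 + 31 = 62 days.
September 1–13, 2156: 13 days.
Total: 4 + 62 + 13 = 79 days.
79 mod 7 = 2, so 2 days before Monday is Saturday.

Saturday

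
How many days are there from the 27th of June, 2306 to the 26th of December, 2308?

913

Day-of-year of June 27, 2306: 178.
Day-of-year of December 26, 2308: 361.
2306 has 365 days, so 365 − 178 = 187 days remain in 2306.
Full years: 2307: 365. Sum = 365.
Total: 187 + 365 + 361 = 913 days.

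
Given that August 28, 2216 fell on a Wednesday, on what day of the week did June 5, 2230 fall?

From August 28, 2216 to August 28, 2229: 13 years, of which 3 contain a Feb 29 — 10×365 + 3×366 = 4748 days.
August 2229: 31 − 28 = 3 days remain.
Then 9 full months totalling 273 days.
June 1–5, 2230: 5 days.
Residual: 281 days.
Total: 5029 days.
5029 mod 7 = 3, so 3 days after Wednesday is Saturday.

Saturday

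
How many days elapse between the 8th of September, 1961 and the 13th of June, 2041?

29133

Day-of-year of September 8, 1961: 251.
Day-of-year of June 13, 2041: 164.
1961 has 365 days, so 365 − 251 = 114 days remain in 1961.
Full years 1962–2040: 59 common + 20 leap = 59×365 + 20×366 = 28855 days.
Total: 114 + 28855 + 164 = 29133 days.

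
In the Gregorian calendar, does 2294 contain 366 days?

No

2294 is not a leap year.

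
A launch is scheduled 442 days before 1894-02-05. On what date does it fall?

1892-11-20

Count 442 days before February 5, 1894:
Day-of-year of November 20, 1892: 325.
Day-of-year of February 5, 1894: 36.
1892 has 366 days, so 366 − 325 = 41 days remain in 1892.
Full years: 1893: 365. Sum = 365.
Total: 41 + 365 + 36 = 442 days.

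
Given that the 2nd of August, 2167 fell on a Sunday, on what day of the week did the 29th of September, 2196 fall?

From August 2, 2167 to August 2, 2196: 29 years, of which 8 contain a Feb 29 — 21×365 + 8×366 = 10593 days.
August 2196: 31 − 2 = 29 days remain.
September 1–29, 2196: 29 days.
Residual: 58 days.
Total: 10651 days.
10651 mod 7 = 4, so 4 days after Sunday is Thursday.

Thursday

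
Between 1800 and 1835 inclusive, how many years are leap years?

8

Years divisible by 4 in [1800, 1835]: 1800, 1804, 1808, 1812, 1816, 1820, 1824, 1828, 1832.
Of these, 1800 is divisible by 100 but not 400, so not leap.
Leap years: 9 − 1 = 8.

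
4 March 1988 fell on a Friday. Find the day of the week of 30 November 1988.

March 1988: 31 − 4 = 27 days remain.
Then April (30), May (31), June (30), July (31), August (31), September (30), October (31): 30 + 31 + 30 + 31 + 31 + 30 + 31 = 214 days.
November 1–30, 1988: 30 days.
Total: 27 + 214 + 30 = 271 days.
271 mod 7 = 5, so 5 days after Friday is Wednesday.

Wednesday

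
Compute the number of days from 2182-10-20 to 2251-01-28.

Day-of-year of October 20, 2182: 293.
Day-of-year of January 28, 2251: 28.
2182 has 365 days, so 365 − 293 = 72 days remain in 2182.
Full years 2183–2250: 52 common + 16 leap = 52×365 + 16×366 = 24836 days.
Total: 72 + 24836 + 28 = 24936 days.

24936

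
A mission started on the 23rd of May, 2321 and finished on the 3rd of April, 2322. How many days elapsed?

315

Day-of-year of May 23, 2321: 143.
Day-of-year of April 3, 2322: 93.
2321 has 365 days, so 365 − 143 = 222 days remain in 2321.
Total: 222 + 93 = 315 days.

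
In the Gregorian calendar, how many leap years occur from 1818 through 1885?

Years divisible by 4: 1820, 1824, …, 1884 — 17 in all.
No century exceptions apply. Count: 17.

17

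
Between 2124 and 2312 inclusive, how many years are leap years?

Years divisible by 4: 2124, 2128, …, 2312 — 48 in all.
Of these, 2200, 2300 are divisible by 100 but not 400, so not leap.
Leap years: 48 − 2 = 46.

46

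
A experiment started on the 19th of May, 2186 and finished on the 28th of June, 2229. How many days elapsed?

15745

From May 19, 2186 to May 19, 2229: 43 years, of which 10 contain a Feb 29 — 33×365 + 10×366 = 15705 days.
(2200 is not a leap year (divisible by 100 but not 400).)
May 2229: 31 − 19 = 12 days remain.
June 1–28, 2229: 28 days.
Residual: 40 days.
Total: 15745 days.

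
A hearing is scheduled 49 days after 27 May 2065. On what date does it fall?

15 July 2065

Count 49 days after May 27, 2065:
May 2065: 31 − 27 = 4 days remain.
Then June (30): 30 days.
July 1–15, 2065: 15 days.
Total: 4 + 30 + 15 = 49 days.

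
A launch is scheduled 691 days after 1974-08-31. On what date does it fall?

1976-07-22

Count 691 days after August 31, 1974:
August 1974: 31 − 31 = 0 days remain.
Then 22 full months totalling 669 days.
July 1–22, 1976: 22 days.
Total: 0 + 669 + 22 = 691 days.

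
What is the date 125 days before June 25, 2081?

February 20, 2081

Count 125 days before June 25, 2081:
February 2081: 28 − 20 = 8 days remain (2081 is not a leap year, so February has 28 days).
Then March (31), April (30), May (31): 31 + 30 + 31 = 92 days.
June 1–25, 2081: 25 days.
Total: 8 + 92 + 25 = 125 days.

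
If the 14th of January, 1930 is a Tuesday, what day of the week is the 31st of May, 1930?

January 1930: 31 − 14 = 17 days remain.
Then February 1930 (28), March (31), April (30): 28 + 31 + 30 = 89 days.
May 1–31, 1930: 31 days.
Total: 17 + 89 + 31 = 137 days.
137 mod 7 = 4, so 4 days after Tuesday is Saturday.

Saturday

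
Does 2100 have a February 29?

No

2100 is not a leap year (divisible by 100 but not 400).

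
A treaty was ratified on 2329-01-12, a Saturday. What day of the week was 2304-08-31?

Wednesday

Count forward from the earlier date (August 31, 2304) to the later (January 12, 2329):
From August 31, 2304 to August 31, 2328: 24 years, of which 6 contain a Feb 29 — 18×365 + 6×366 = 8766 days.
August 2328: 31 − 31 = 0 days remain.
Then September (30), October (31), November (30), December (31): 30 + 31 + 30 + 31 = 122 days.
January 1–12, 2329: 12 days.
Residual: 134 days.
Total: 8900 days.
8900 mod 7 = 3, so 3 days before Saturday is Wednesday.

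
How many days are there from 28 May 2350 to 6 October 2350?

May 2350: 31 − 28 = 3 days remain.
Then June (30), July (31), August (31), September (30): 30 + 31 + 31 + 30 = 122 days.
October 1–6, 2350: 6 days.
Total: 3 + 122 + 6 = 131 days.

131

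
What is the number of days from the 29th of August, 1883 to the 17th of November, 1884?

446

August 1883: 31 − 29 = 2 days remain.
Then 14 full months totalling 427 days.
November 1–17, 1884: 17 days.
Total: 2 + 427 + 17 = 446 days.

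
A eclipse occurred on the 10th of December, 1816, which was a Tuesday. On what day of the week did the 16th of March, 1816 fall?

Saturday

Count forward from the earlier date (March 16, 1816) to the later (December 10, 1816):
March 1816: 31 − 16 = 15 days remain.
Then April (30), May (31), June (30), July (31), August (31), September (30), October (31), November (30): 30 + 31 + 30 + 31 + 31 + 30 + 31 + 30 = 244 days.
December 1–10, 1816: 10 days.
Total: 15 + 244 + 10 = 269 days.
269 mod 7 = 3, so 3 days before Tuesday is Saturday.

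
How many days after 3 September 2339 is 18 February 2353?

Day-of-year of September 3, 2339: 246.
Day-of-year of February 18, 2353: 49.
2339 has 365 days, so 365 − 246 = 119 days remain in 2339.
Full years 2340–2352: 9 common + 4 leap = 9×365 + 4×366 = 4749 days.
Total: 119 + 4749 + 49 = 4917 days.

4917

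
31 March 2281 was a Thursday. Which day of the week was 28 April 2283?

Saturday

March 31, 2281 → March 31, 2282: 365 days.
March 31, 2282 → March 31, 2283: 365 days.
March 2283: 31 − 31 = 0 days remain.
April 1–28, 2283: 28 days.
Residual: 28 days.
Total: 758 days.
758 mod 7 = 2, so 2 days after Thursday is Saturday.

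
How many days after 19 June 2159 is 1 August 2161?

June 19, 2159 → June 19, 2160: 366 days (2160 is a leap year).
June 19, 2160 → June 19, 2161: 365 days.
June 2161: 30 − 19 = 11 days remain.
Then July (31): 31 days.
August 1, 2161: 1 day.
Residual: 43 days.
Total: 774 days.

774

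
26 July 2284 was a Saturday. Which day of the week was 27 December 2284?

July 2284: 31 − 26 = 5 days remain.
Then August (31), September (30), October (31), November (30): 31 + 30 + 31 + 30 = 122 days.
December 1–27, 2284: 27 days.
Total: 5 + 122 + 27 = 154 days.
154 is a multiple of 7, so 27 December 2284 falls on the same weekday: Saturday.

Saturday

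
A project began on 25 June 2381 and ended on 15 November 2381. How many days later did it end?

June 2381: 30 − 25 = 5 days remain.
Then July (31), August (31), September (30), October (31): 31 + 31 + 30 + 31 = 123 days.
November 1–15, 2381: 15 days.
Total: 5 + 123 + 15 = 143 days.

143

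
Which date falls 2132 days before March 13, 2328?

May 12, 2322

Count 2132 days before March 13, 2328:
Day-of-year of May 12, 2322: 132.
Day-of-year of March 13, 2328: 73.
2322 has 365 days, so 365 − 132 = 233 days remain in 2322.
Full years: 2323: 365; 2324: 366; 2325: 365; 2326: 365; 2327: 365. Sum = 1826.
Total: 233 + 1826 + 73 = 2132 days.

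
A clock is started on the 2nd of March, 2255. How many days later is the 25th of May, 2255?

March 2255: 31 − 2 = 29 days remain.
Then April (30): 30 days.
May 1–25, 2255: 25 days.
Total: 29 + 30 + 25 = 84 days.

84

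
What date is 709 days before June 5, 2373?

June 27, 2371

Count 709 days before June 5, 2373:
June 27, 2371 → June 27, 2372: 366 days (2372 is a leap year).
June 2372: 30 − 27 = 3 days remain.
Then 11 full months totalling 335 days.
June 1–5, 2373: 5 days.
Residual: 343 days.
Total: 709 days.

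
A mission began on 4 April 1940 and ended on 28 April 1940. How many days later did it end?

Within April 1940: 28 − 4 = 24 days.

24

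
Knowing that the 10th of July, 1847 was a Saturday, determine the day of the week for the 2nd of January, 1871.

Day-of-year of July 10, 1847: 191.
Day-of-year of January 2, 1871: 2.
1847 has 365 days, so 365 − 191 = 174 days remain in 1847.
Full years 1848–1870: 17 common + 6 leap = 17×365 + 6×366 = 8401 days.
Total: 174 + 8401 + 2 = 8577 days.
8577 mod 7 = 2, so 2 days after Saturday is Monday.

Monday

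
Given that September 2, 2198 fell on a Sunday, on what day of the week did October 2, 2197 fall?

Count forward from the earlier date (October 2, 2197) to the later (September 2, 2198):
Day-of-year of October 2, 2197: 275.
Day-of-year of September 2, 2198: 245.
2197 has 365 days, so 365 − 275 = 90 days remain in 2197.
Total: 90 + 245 = 335 days.
335 mod 7 = 6, so 6 days before Sunday is Monday.

Monday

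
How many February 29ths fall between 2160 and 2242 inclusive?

Years divisible by 4: 2160, 2164, …, 2240 — 21 in all.
Of these, 2200 is divisible by 100 but not 400, so not leap.
Leap years: 21 − 1 = 20.

20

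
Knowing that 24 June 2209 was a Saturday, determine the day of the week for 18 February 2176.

Sunday

Count forward from the earlier date (February 18, 2176) to the later (June 24, 2209):
From February 18, 2176 to February 18, 2209: 33 years, of which 8 contain a Feb 29 — 25×365 + 8×366 = 12053 days.
(2200 is not a leap year (divisible by 100 but not 400).)
February 2209: 28 − 18 = 10 days remain (2209 is not a leap year, so February has 28 days).
Then March (31), April (30), May (31): 31 + 30 + 31 = 92 days.
June 1–24, 2209: 24 days.
Residual: 126 days.
Total: 12179 days.
12179 mod 7 = 6, so 6 days before Saturday is Sunday.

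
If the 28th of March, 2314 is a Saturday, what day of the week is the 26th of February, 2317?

Monday

Day-of-year of March 28, 2314: 87.
Day-of-year of February 26, 2317: 57.
2314 has 365 days, so 365 − 87 = 278 days remain in 2314.
Full years: 2315: 365; 2316: 366. Sum = 731.
Total: 278 + 731 + 57 = 1066 days.
1066 mod 7 = 2, so 2 days after Saturday is Monday.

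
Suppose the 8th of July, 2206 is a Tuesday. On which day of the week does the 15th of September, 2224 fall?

Wednesday

From July 8, 2206 to July 8, 2224: 18 years, of which 5 contain a Feb 29 — 13×365 + 5×366 = 6575 days.
July 2224: 31 − 8 = 23 days remain.
Then August (31): 31 days.
September 1–15, 2224: 15 days.
Residual: 69 days.
Total: 6644 days.
6644 mod 7 = 1, so 1 day after Tuesday is Wednesday.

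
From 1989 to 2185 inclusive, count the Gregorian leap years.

Years divisible by 4: 1992, 1996, …, 2184 — 49 in all.
Of these, 2100 is divisible by 100 but not 400, so not leap.
2000 is divisible by 400, so still leap.
Leap years: 49 − 1 = 48.

48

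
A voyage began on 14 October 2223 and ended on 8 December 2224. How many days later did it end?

421

Day-of-year of October 14, 2223: 287.
Day-of-year of December 8, 2224: 343.
2223 has 365 days, so 365 − 287 = 78 days remain in 2223.
Total: 78 + 343 = 421 days.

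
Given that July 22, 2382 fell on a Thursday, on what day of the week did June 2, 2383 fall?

Day-of-year of July 22, 2382: 203.
Day-of-year of June 2, 2383: 153.
2382 has 365 days, so 365 − 203 = 162 days remain in 2382.
Total: 162 + 153 = 315 days.
315 is a multiple of 7, so June 2, 2383 falls on the same weekday: Thursday.

Thursday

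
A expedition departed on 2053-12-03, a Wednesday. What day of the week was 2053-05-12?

Monday

Count forward from the earlier date (May 12, 2053) to the later (December 3, 2053):
May 2053: 31 − 12 = 19 days remain.
Then June (30), July (31), August (31), September (30), October (31), November (30): 30 + 31 + 31 + 30 + 31 + 30 = 183 days.
December 1–3, 2053: 3 days.
Total: 19 + 183 + 3 = 205 days.
205 mod 7 = 2, so 2 days before Wednesday is Monday.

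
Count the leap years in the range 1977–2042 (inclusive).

16

Years divisible by 4: 1980, 1984, …, 2040 — 16 in all.
2000 is divisible by 400, so still leap.
No century exceptions apply. Count: 16.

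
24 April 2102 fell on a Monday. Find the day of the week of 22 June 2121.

Sunday

From April 24, 2102 to April 24, 2121: 19 years, of which 5 contain a Feb 29 — 14×365 + 5×366 = 6940 days.
April 2121: 30 − 24 = 6 days remain.
Then May (31): 31 days.
June 1–22, 2121: 22 days.
Residual: 59 days.
Total: 6999 days.
6999 mod 7 = 6, so 6 days after Monday is Sunday.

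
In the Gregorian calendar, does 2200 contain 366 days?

No

2200 is not a leap year (divisible by 100 but not 400).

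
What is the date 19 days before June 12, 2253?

May 24, 2253

Count 19 days before June 12, 2253:
May 2253: 31 − 24 = 7 days remain.
June 1–12, 2253: 12 days.
Total: 7 + 12 = 19 days.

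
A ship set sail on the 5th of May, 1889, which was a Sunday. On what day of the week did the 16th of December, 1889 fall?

May 1889: 31 − 5 = 26 days remain.
Then June (30), July (31), August (31), September (30), October (31), November (30): 30 + 31 + 31 + 30 + 31 + 30 = 183 days.
December 1–16, 1889: 16 days.
Total: 26 + 183 + 16 = 225 days.
225 mod 7 = 1, so 1 day after Sunday is Monday.

Monday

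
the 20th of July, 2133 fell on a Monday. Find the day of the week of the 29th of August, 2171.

From July 20, 2133 to July 20, 2171: 38 years, of which 9 contain a Feb 29 — 29×365 + 9×366 = 13879 days.
July 2171: 31 − 20 = 11 days remain.
August 1–29, 2171: 29 days.
Residual: 40 days.
Total: 13919 days.
13919 mod 7 = 3, so 3 days after Monday is Thursday.

Thursday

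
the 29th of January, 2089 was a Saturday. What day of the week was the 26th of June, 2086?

Wednesday

Count forward from the earlier date (June 26, 2086) to the later (January 29, 2089):
Day-of-year of June 26, 2086: 177.
Day-of-year of January 29, 2089: 29.
2086 has 365 days, so 365 − 177 = 188 days remain in 2086.
Full years: 2087: 365; 2088: 366. Sum = 731.
Total: 188 + 731 + 29 = 948 days.
948 mod 7 = 3, so 3 days before Saturday is Wednesday.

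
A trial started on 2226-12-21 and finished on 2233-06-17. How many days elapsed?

2370

Day-of-year of December 21, 2226: 355.
Day-of-year of June 17, 2233: 168.
2226 has 365 days, so 365 − 355 = 10 days remain in 2226.
Full years: 2227: 365; 2228: 366; 2229: 365; 2230: 365; 2231: 365; 2232: 366. Sum = 2192.
Total: 10 + 2192 + 168 = 2370 days.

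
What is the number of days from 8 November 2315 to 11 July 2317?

611

Day-of-year of November 8, 2315: 312.
Day-of-year of July 11, 2317: 192.
2315 has 365 days, so 365 − 312 = 53 days remain in 2315.
Full years: 2316: 366. Sum = 366.
Total: 53 + 366 + 192 = 611 days.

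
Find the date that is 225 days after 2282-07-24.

2283-03-06

Count 225 days after July 24, 2282:
Day-of-year of July 24, 2282: 205.
Day-of-year of March 6, 2283: 65.
2282 has 365 days, so 365 − 205 = 160 days remain in 2282.
Total: 160 + 65 = 225 days.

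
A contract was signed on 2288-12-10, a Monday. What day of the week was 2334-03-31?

Saturday

From December 10, 2288 to December 10, 2333: 45 years, of which 10 contain a Feb 29 — 35×365 + 10×366 = 16435 days.
(2300 is not a leap year (divisible by 100 but not 400).)
December 2333: 31 − 10 = 21 days remain.
Then January (31), February 2334 (28): 31 + 28 = 59 days.
March 1–31, 2334: 31 days.
Residual: 111 days.
Total: 16546 days.
16546 mod 7 = 5, so 5 days after Monday is Saturday.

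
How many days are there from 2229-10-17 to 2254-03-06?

From October 17, 2229 to October 17, 2253: 24 years, of which 6 contain a Feb 29 — 18×365 + 6×366 = 8766 days.
October 2253: 31 − 17 = 14 days remain.
Then November (30), December (31), January (31), February 2254 (28): 30 + 31 + 31 + 28 = 120 days.
March 1–6, 2254: 6 days.
Residual: 140 days.
Total: 8906 days.

8906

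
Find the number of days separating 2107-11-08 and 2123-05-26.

5678

Day-of-year of November 8, 2107: 312.
Day-of-year of May 26, 2123: 146.
2107 has 365 days, so 365 − 312 = 53 days remain in 2107.
Full years 2108–2122: 11 common + 4 leap = 11×365 + 4×366 = 5479 days.
Total: 53 + 5479 + 146 = 5678 days.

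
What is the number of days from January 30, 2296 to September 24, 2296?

January 2296: 31 − 30 = 1 day remains.
Then February 2296 (29), March (31), April (30), May (31), June (30), July (31), August (31): 29 + 31 + 30 + 31 + 30 + 31 + 31 = 213 days.
September 1–24, 2296: 24 days.
Total: 1 + 213 + 24 = 238 days.

238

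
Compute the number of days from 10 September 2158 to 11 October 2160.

762

September 10, 2158 → September 10, 2159: 365 days.
September 10, 2159 → September 10, 2160: 366 days (2160 is a leap year).
September 2160: 30 − 10 = 20 days remain.
October 1–11, 2160: 11 days.
Residual: 31 days.
Total: 762 days.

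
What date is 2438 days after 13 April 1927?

15 December 1933

Count 2438 days after April 13, 1927:
April 13, 1927 → April 13, 1928: 366 days (1928 is a leap year).
April 13, 1928 → April 13, 1929: 365 days.
April 13, 1929 → April 13, 1930: 365 days.
April 13, 1930 → April 13, 1931: 365 days.
April 13, 1931 → April 13, 1932: 366 days (1932 is a leap year).
April 13, 1932 → April 13, 1933: 365 days.
April 1933: 30 − 13 = 17 days remain.
Then May (31), June (30), July (31), August (31), September (30), October (31), November (30): 31 + 30 + 31 + 31 + 30 + 31 + 30 = 214 days.
December 1–15, 1933: 15 days.
Residual: 246 days.
Total: 2438 days.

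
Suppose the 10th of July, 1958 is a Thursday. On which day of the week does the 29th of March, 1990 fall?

From July 10, 1958 to July 10, 1989: 31 years, of which 8 contain a Feb 29 — 23×365 + 8×366 = 11323 days.
July 1989: 31 − 10 = 21 days remain.
Then August (31), September (30), October (31), November (30), December (31), January (31), February 1990 (28): 31 + 30 + 31 + 30 + 31 + 31 + 28 = 212 days.
March 1–29, 1990: 29 days.
Residual: 262 days.
Total: 11585 days.
11585 is a multiple of 7, so the 29th of March, 1990 falls on the same weekday: Thursday.

Thursday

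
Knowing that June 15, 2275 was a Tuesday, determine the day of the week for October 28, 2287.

Friday

From June 15, 2275 to June 15, 2287: 12 years, of which 3 contain a Feb 29 — 9×365 + 3×366 = 4383 days.
June 2287: 30 − 15 = 15 days remain.
Then July (31), August (31), September (30): 31 + 31 + 30 = 92 days.
October 1–28, 2287: 28 days.
Residual: 135 days.
Total: 4518 days.
4518 mod 7 = 3, so 3 days after Tuesday is Friday.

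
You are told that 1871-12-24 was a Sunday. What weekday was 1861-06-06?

Thursday

Count forward from the earlier date (June 6, 1861) to the later (December 24, 1871):
Day-of-year of June 6, 1861: 157.
Day-of-year of December 24, 1871: 358.
1861 has 365 days, so 365 − 157 = 208 days remain in 1861.
Full years 1862–1870: 7 common + 2 leap = 7×365 + 2×366 = 3287 days.
Total: 208 + 3287 + 358 = 3853 days.
3853 mod 7 = 3, so 3 days before Sunday is Thursday.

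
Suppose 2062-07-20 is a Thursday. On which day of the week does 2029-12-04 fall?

Count forward from the earlier date (December 4, 2029) to the later (July 20, 2062):
From December 4, 2029 to December 4, 2061: 32 years, of which 8 contain a Feb 29 — 24×365 + 8×366 = 11688 days.
December 2061: 31 − 4 = 27 days remain.
Then January (31), February 2062 (28), March (31), April (30), May (31), June (30): 31 + 28 + 31 + 30 + 31 + 30 = 181 days.
July 1–20, 2062: 20 days.
Residual: 228 days.
Total: 11916 days.
11916 mod 7 = 2, so 2 days before Thursday is Tuesday.

Tuesday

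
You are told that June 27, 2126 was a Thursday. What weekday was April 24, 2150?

Day-of-year of June 27, 2126: 178.
Day-of-year of April 24, 2150: 114.
2126 has 365 days, so 365 − 178 = 187 days remain in 2126.
Full years 2127–2149: 17 common + 6 leap = 17×365 + 6×366 = 8401 days.
Total: 187 + 8401 + 114 = 8702 days.
8702 mod 7 = 1, so 1 day after Thursday is Friday.

Friday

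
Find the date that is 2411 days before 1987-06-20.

1980-11-12

Count 2411 days before June 20, 1987:
Day-of-year of November 12, 1980: 317.
Day-of-year of June 20, 1987: 171.
1980 has 366 days, so 366 − 317 = 49 days remain in 1980.
Full years: 1981: 365; 1982: 365; 1983: 365; 1984: 366; 1985: 365; 1986: 365. Sum = 2191.
Total: 49 + 2191 + 171 = 2411 days.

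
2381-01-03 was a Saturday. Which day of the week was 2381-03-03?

Tuesday

January 2381: 31 − 3 = 28 days remain.
Then February 2381 (28): 28 days.
March 1–3, 2381: 3 days.
Total: 28 + 28 + 3 = 59 days.
59 mod 7 = 3, so 3 days after Saturday is Tuesday.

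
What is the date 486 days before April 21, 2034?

December 21, 2032

Count 486 days before April 21, 2034:
December 21, 2032 → December 21, 2033: 365 days.
December 2033: 31 − 21 = 10 days remain.
Then January (31), February 2034 (28), March (31): 31 + 28 + 31 = 90 days.
April 1–21, 2034: 21 days.
Residual: 121 days.
Total: 486 days.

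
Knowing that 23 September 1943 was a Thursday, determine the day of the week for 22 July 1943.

Count forward from the earlier date (July 22, 1943) to the later (September 23, 1943):
July 1943: 31 − 22 = 9 days remain.
Then August (31): 31 days.
September 1–23, 1943: 23 days.
Total: 9 + 31 + 23 = 63 days.
63 is a multiple of 7, so 22 July 1943 falls on the same weekday: Thursday.

Thursday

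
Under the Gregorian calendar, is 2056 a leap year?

2056 is a leap year.

Yes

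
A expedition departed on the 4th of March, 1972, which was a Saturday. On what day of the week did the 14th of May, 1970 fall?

Thursday

Count forward from the earlier date (May 14, 1970) to the later (March 4, 1972):
Day-of-year of May 14, 1970: 134.
Day-of-year of March 4, 1972: 64.
1970 has 365 days, so 365 − 134 = 231 days remain in 1970.
Full years: 1971: 365. Sum = 365.
Total: 231 + 365 + 64 = 660 days.
660 mod 7 = 2, so 2 days before Saturday is Thursday.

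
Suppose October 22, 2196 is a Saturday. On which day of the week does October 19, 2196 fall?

Count forward from the earlier date (October 19, 2196) to the later (October 22, 2196):
Within October 2196: 22 − 19 = 3 days.
3 mod 7 = 3, so 3 days before Saturday is Wednesday.

Wednesday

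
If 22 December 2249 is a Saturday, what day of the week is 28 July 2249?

Saturday

Count forward from the earlier date (July 28, 2249) to the later (December 22, 2249):
July 2249: 31 − 28 = 3 days remain.
Then August (31), September (30), October (31), November (30): 31 + 30 + 31 + 30 = 122 days.
December 1–22, 2249: 22 days.
Total: 3 + 122 + 22 = 147 days.
147 is a multiple of 7, so 28 July 2249 falls on the same weekday: Saturday.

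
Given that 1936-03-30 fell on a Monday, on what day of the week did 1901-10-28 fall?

Count forward from the earlier date (October 28, 1901) to the later (March 30, 1936):
Day-of-year of October 28, 1901: 301.
Day-of-year of March 30, 1936: 90.
1901 has 365 days, so 365 − 301 = 64 days remain in 1901.
Full years 1902–1935: 26 common + 8 leap = 26×365 + 8×366 = 12418 days.
Total: 64 + 12418 + 90 = 12572 days.
12572 is a multiple of 7, so 1901-10-28 falls on the same weekday: Monday.

Monday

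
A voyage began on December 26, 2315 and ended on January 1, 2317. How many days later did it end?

December 26, 2315 → December 26, 2316: 366 days (2316 is a leap year).
December 2316: 31 − 26 = 5 days remain.
January 1, 2317: 1 day.
Residual: 6 days.
Total: 372 days.

372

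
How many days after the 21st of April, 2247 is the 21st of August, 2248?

488

April 21, 2247 → April 21, 2248: 366 days (2248 is a leap year).
April 2248: 30 − 21 = 9 days remain.
Then May (31), June (30), July (31): 31 + 30 + 31 = 92 days.
August 1–21, 2248: 21 days.
Residual: 122 days.
Total: 488 days.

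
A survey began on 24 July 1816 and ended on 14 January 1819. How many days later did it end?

Day-of-year of July 24, 1816: 206.
Day-of-year of January 14, 1819: 14.
1816 has 366 days, so 366 − 206 = 160 days remain in 1816.
Full years: 1817: 365; 1818: 365. Sum = 730.
Total: 160 + 730 + 14 = 904 days.

904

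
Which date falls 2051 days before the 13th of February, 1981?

the 4th of July, 1975

Count 2051 days before February 13, 1981:
Day-of-year of July 4, 1975: 185.
Day-of-year of February 13, 1981: 44.
1975 has 365 days, so 365 − 185 = 180 days remain in 1975.
Full years: 1976: 366; 1977: 365; 1978: 365; 1979: 365; 1980: 366. Sum = 1827.
Total: 180 + 1827 + 44 = 2051 days.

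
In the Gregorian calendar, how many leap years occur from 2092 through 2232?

34

Years divisible by 4: 2092, 2096, …, 2232 — 36 in all.
Of these, 2100, 2200 are divisible by 100 but not 400, so not leap.
Leap years: 36 − 2 = 34.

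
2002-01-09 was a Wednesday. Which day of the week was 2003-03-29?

Day-of-year of January 9, 2002: 9.
Day-of-year of March 29, 2003: 88.
2002 has 365 days, so 365 − 9 = 356 days remain in 2002.
Total: 356 + 88 = 444 days.
444 mod 7 = 3, so 3 days after Wednesday is Saturday.

Saturday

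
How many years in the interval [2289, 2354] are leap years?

15

Years divisible by 4: 2292, 2296, …, 2352 — 16 in all.
Of these, 2300 is divisible by 100 but not 400, so not leap.
Leap years: 16 − 1 = 15.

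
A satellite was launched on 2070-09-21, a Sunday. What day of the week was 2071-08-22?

Saturday

September 2070: 30 − 21 = 9 days remain.
Then 10 full months totalling 304 days.
August 1–22, 2071: 22 days.
Total: 9 + 304 + 22 = 335 days.
335 mod 7 = 6, so 6 days after Sunday is Saturday.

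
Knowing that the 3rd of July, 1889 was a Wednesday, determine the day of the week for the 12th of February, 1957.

From July 3, 1889 to July 3, 1956: 67 years, of which 16 contain a Feb 29 — 51×365 + 16×366 = 24471 days.
(1900 is not a leap year (divisible by 100 but not 400).)
July 1956: 31 − 3 = 28 days remain.
Then August (31), September (30), October (31), November (30), December (31), January (31): 31 + 30 + 31 + 30 + 31 + 31 = 184 days.
February 1–12, 1957: 12 days (1957 is not a leap year).
Residual: 224 days.
Total: 24695 days.
24695 mod 7 = 6, so 6 days after Wednesday is Tuesday.

Tuesday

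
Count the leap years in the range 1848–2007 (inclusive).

Years divisible by 4: 1848, 1852, …, 2004 — 40 in all.
Of these, 1900 is divisible by 100 but not 400, so not leap.
2000 is divisible by 400, so still leap.
Leap years: 40 − 1 = 39.

39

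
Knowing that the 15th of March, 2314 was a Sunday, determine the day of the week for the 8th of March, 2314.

Sunday

Count forward from the earlier date (March 8, 2314) to the later (March 15, 2314):
Within March 2314: 15 − 8 = 7 days.
7 is a multiple of 7, so the 8th of March, 2314 falls on the same weekday: Sunday.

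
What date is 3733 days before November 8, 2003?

August 19, 1993

Count 3733 days before November 8, 2003:
From August 19, 1993 to August 19, 2003: 10 years, of which 2 contain a Feb 29 — 8×365 + 2×366 = 3652 days.
(2000 is a leap year (divisible by 400).)
August 2003: 31 − 19 = 12 days remain.
Then September (30), October (31): 30 + 31 = 61 days.
November 1–8, 2003: 8 days.
Residual: 81 days.
Total: 3733 days.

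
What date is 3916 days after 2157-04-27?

2168-01-16

Count 3916 days after April 27, 2157:
From April 27, 2157 to April 27, 2167: 10 years, of which 2 contain a Feb 29 — 8×365 + 2×366 = 3652 days.
April 2167: 30 − 27 = 3 days remain.
Then May (31), June (30), July (31), August (31), September (30), October (31), November (30), December (31): 31 + 30 + 31 + 31 + 30 + 31 + 30 + 31 = 245 days.
January 1–16, 2168: 16 days.
Residual: 264 days.
Total: 3916 days.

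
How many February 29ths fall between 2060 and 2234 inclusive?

Years divisible by 4: 2060, 2064, …, 2232 — 44 in all.
Of these, 2100, 2200 are divisible by 100 but not 400, so not leap.
Leap years: 44 − 2 = 42.

42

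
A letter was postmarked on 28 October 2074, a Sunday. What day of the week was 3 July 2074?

Count forward from the earlier date (July 3, 2074) to the later (October 28, 2074):
July 2074: 31 − 3 = 28 days remain.
Then August (31), September (30): 31 + 30 = 61 days.
October 1–28, 2074: 28 days.
Total: 28 + 61 + 28 = 117 days.
117 mod 7 = 5, so 5 days before Sunday is Tuesday.

Tuesday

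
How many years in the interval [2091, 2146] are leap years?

13

Years divisible by 4: 2092, 2096, …, 2144 — 14 in all.
Of these, 2100 is divisible by 100 but not 400, so not leap.
Leap years: 14 − 1 = 13.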